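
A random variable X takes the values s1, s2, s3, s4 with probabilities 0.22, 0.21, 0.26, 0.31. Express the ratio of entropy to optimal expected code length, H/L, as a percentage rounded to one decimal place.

Entropy H = −Σ p log₂ p ≈ 1.9825 bits.
Huffman merges: 21/100+11/50→43/100; 13/50+31/100→57/100; 43/100+57/100→1. L = 2 ≈ 2.0000.
Efficiency = H/L = 1.9825/2.0000 = 99.1%.

99.1%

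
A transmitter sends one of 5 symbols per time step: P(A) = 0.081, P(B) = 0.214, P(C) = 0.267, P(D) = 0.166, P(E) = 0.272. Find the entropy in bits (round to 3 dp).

2.219 bits

H = −Σ pᵢ log₂ pᵢ.
−0.081·log₂(0.081) = 0.2937
−0.214·log₂(0.214) = 0.4760
−0.267·log₂(0.267) = 0.5087
−0.166·log₂(0.166) = 0.4301
−0.272·log₂(0.272) = 0.5109
Sum ≈ 2.2193 → 2.219 bits.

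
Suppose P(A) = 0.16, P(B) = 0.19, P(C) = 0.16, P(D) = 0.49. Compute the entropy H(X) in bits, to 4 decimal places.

1.8055 bits

H = −Σ pᵢ log₂ pᵢ.
−0.16·log₂(0.16) = 0.4230
−0.19·log₂(0.19) = 0.4552
−0.16·log₂(0.16) = 0.4230
−0.49·log₂(0.49) = 0.5043
Sum ≈ 1.8055 → 1.8055 bits.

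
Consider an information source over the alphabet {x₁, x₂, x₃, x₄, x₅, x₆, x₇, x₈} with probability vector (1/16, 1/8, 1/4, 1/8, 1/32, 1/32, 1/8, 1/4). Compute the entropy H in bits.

Each probability is a power of 1/2, so log₂(1/p) is an integer.
H = Σ p·log₂(1/p) = 1/16·4 + 1/8·3 + 1/4·2 + 1/8·3 + 1/32·5 + 1/32·5 + 1/8·3 + 1/4·2 = 2.6875 bits.

2.6875 bits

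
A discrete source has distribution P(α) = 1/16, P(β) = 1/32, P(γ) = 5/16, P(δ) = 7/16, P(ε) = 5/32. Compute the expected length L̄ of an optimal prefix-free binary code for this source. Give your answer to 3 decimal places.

Repeatedly combine the two least-probable nodes; the expected code length is the sum of the merged weights.
merge 1/32 + 1/16 → 3/32
merge 3/32 + 5/32 → 1/4
merge 1/4 + 5/16 → 9/16
merge 7/16 + 9/16 → 1
L = 3/32 + 1/4 + 9/16 + 1 = 61/32 ≈ 1.906 bits/symbol.

1.906 bits/symbol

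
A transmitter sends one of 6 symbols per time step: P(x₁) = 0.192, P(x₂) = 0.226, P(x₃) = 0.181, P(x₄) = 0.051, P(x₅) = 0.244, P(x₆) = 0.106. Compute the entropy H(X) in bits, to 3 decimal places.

2.447 bits

H = −Σ pᵢ log₂ pᵢ.
−0.192·log₂(0.192) = 0.4571
−0.226·log₂(0.226) = 0.4849
−0.181·log₂(0.181) = 0.4463
−0.051·log₂(0.051) = 0.2190
−0.244·log₂(0.244) = 0.4966
−0.106·log₂(0.106) = 0.3432
Sum ≈ 2.4471 → 2.447 bits.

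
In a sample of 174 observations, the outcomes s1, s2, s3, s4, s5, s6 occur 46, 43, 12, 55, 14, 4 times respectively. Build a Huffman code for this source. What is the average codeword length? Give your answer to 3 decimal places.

2.264 bits/symbol

Probabilities are the counts divided by 174.
Repeatedly combine the two least-probable nodes; the expected code length is the sum of the merged weights.
merge 2/87 + 2/29 → 8/87
merge 7/87 + 8/87 → 5/29
merge 5/29 + 43/174 → 73/174
merge 23/87 + 55/174 → 101/174
merge 73/174 + 101/174 → 1
L = 8/87 + 5/29 + 73/174 + 101/174 + 1 = 197/87 ≈ 2.264 bits/symbol.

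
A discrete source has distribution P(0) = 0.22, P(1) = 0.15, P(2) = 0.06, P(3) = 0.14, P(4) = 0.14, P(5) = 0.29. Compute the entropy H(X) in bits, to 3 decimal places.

H = −Σ pᵢ log₂ pᵢ.
−0.22·log₂(0.22) = 0.4806
−0.15·log₂(0.15) = 0.4105
−0.06·log₂(0.06) = 0.2435
−0.14·log₂(0.14) = 0.3971
−0.14·log₂(0.14) = 0.3971
−0.29·log₂(0.29) = 0.5179
Sum ≈ 2.4468 → 2.447 bits.

2.447 bits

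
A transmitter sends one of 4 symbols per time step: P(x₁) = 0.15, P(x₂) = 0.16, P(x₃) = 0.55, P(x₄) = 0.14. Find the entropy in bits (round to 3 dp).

H = −Σ pᵢ log₂ pᵢ.
−0.15·log₂(0.15) = 0.4105
−0.16·log₂(0.16) = 0.4230
−0.55·log₂(0.55) = 0.4744
−0.14·log₂(0.14) = 0.3971
Sum ≈ 1.7050 → 1.705 bits.

1.705 bits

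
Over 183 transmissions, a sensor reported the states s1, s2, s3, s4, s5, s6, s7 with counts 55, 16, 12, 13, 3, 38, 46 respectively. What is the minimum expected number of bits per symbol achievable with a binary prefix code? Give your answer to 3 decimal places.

Probabilities are the counts divided by 183.
Repeatedly combine the two least-probable nodes; the expected code length is the sum of the merged weights.
merge 1/61 + 4/61 → 5/61
merge 13/183 + 5/61 → 28/183
merge 16/183 + 28/183 → 44/183
merge 38/183 + 44/183 → 82/183
merge 46/183 + 55/183 → 101/183
merge 82/183 + 101/183 → 1
L = 5/61 + 28/183 + 44/183 + 82/183 + 101/183 + 1 = 151/61 ≈ 2.475 bits/symbol.

2.475 bits/symbol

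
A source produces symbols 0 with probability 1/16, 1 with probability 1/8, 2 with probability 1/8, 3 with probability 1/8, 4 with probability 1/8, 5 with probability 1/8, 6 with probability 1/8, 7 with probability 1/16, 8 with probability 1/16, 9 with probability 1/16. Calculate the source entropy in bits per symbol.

Each probability is a power of 1/2, so log₂(1/p) is an integer.
H = Σ p·log₂(1/p) = 1/16·4 + 1/8·3 + 1/8·3 + 1/8·3 + 1/8·3 + 1/8·3 + 1/8·3 + 1/16·4 + 1/16·4 + 1/16·4 = 3.25 bits.

3.25 bits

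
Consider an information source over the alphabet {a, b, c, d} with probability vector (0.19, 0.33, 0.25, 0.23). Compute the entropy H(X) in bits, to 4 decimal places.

1.9707 bits

H = −Σ pᵢ log₂ pᵢ.
−0.19·log₂(0.19) = 0.4552
−0.33·log₂(0.33) = 0.5278
−0.25·log₂(0.25) = 0.5000
−0.23·log₂(0.23) = 0.4877
Sum ≈ 1.9707 → 1.9707 bits.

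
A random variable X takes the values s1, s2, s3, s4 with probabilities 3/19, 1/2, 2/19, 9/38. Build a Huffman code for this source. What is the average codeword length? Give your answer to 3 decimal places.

Repeatedly combine the two least-probable nodes; the expected code length is the sum of the merged weights.
merge 2/19 + 3/19 → 5/19
merge 9/38 + 5/19 → 1/2
merge 1/2 + 1/2 → 1
L = 5/19 + 1/2 + 1 = 67/38 ≈ 1.763 bits/symbol.

1.763 bits/symbol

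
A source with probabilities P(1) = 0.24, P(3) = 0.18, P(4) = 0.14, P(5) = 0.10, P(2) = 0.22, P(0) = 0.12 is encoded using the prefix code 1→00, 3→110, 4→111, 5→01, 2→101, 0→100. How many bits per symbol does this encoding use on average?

L̄ = Σ pᵢ·ℓᵢ = 0.24·2 + 0.18·3 + 0.14·3 + 0.10·2 + 0.22·3 + 0.12·3 = 2.66 bits/symbol.

2.66 bits/symbol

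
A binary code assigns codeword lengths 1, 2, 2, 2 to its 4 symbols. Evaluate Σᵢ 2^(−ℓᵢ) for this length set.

With common denominator 2^2 = 4: Σ 2^(−ℓᵢ) = 2/4 + 1/4 + 1/4 + 1/4 = 5/4 = 1.25.

1.25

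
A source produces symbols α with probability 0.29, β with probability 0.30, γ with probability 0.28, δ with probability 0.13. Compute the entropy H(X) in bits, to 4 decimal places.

1.9359 bits

H = −Σ pᵢ log₂ pᵢ.
−0.29·log₂(0.29) = 0.5179
−0.30·log₂(0.30) = 0.5211
−0.28·log₂(0.28) = 0.5142
−0.13·log₂(0.13) = 0.3826
Sum ≈ 1.9359 → 1.9359 bits.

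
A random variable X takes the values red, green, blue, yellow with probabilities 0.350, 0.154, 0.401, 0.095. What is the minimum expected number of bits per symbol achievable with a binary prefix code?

1.848 bits/symbol

Repeatedly combine the two least-probable nodes; the expected code length is the sum of the merged weights.
merge 19/200 + 77/500 → 249/1000
merge 249/1000 + 7/20 → 599/1000
merge 401/1000 + 599/1000 → 1
L = 249/1000 + 599/1000 + 1 = 231/125 = 1.848 bits/symbol.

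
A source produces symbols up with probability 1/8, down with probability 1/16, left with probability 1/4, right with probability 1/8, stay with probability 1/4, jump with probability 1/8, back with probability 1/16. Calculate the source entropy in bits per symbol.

Each probability is a power of 1/2, so log₂(1/p) is an integer.
H = Σ p·log₂(1/p) = 1/8·3 + 1/16·4 + 1/4·2 + 1/8·3 + 1/4·2 + 1/8·3 + 1/16·4 = 2.625 bits.

2.625 bits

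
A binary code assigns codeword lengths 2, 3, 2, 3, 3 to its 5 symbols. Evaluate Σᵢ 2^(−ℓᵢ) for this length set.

With common denominator 2^3 = 8: Σ 2^(−ℓᵢ) = 2/8 + 1/8 + 2/8 + 1/8 + 1/8 = 7/8 = 0.875.

0.875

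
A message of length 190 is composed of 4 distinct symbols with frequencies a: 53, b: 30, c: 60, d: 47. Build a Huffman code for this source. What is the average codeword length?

Probabilities are the counts divided by 190.
Repeatedly combine the two least-probable nodes; the expected code length is the sum of the merged weights.
merge 3/19 + 47/190 → 77/190
merge 53/190 + 6/19 → 113/190
merge 77/190 + 113/190 → 1
L = 77/190 + 113/190 + 1 = 2 bits/symbol.

2 bits/symbol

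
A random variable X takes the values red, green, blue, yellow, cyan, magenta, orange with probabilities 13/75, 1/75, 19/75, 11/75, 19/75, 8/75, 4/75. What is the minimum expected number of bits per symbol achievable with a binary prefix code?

Repeatedly combine the two least-probable nodes; the expected code length is the sum of the merged weights.
merge 1/75 + 4/75 → 1/15
merge 1/15 + 8/75 → 13/75
merge 11/75 + 13/75 → 8/25
merge 13/75 + 19/75 → 32/75
merge 19/75 + 8/25 → 43/75
merge 32/75 + 43/75 → 1
L = 1/15 + 13/75 + 8/25 + 32/75 + 43/75 + 1 = 64/25 = 2.56 bits/symbol.

2.56 bits/symbol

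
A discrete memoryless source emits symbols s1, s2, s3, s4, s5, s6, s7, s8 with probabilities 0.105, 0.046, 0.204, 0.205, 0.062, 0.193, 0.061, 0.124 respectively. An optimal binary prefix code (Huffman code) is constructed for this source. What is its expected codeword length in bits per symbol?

2.865 bits/symbol

Repeatedly combine the two least-probable nodes; the expected code length is the sum of the merged weights.
merge 23/500 + 61/1000 → 107/1000
merge 31/500 + 21/200 → 167/1000
merge 107/1000 + 31/250 → 231/1000
merge 167/1000 + 193/1000 → 9/25
merge 51/250 + 41/200 → 409/1000
merge 231/1000 + 9/25 → 591/1000
merge 409/1000 + 591/1000 → 1
L = 107/1000 + 167/1000 + 231/1000 + 9/25 + 409/1000 + 591/1000 + 1 = 573/200 = 2.865 bits/symbol.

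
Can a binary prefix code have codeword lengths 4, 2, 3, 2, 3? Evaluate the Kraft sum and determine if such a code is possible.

With common denominator 2^4 = 16: Σ 2^(−ℓᵢ) = 1/16 + 4/16 + 2/16 + 4/16 + 2/16 = 13/16 = 0.8125.
Kraft's inequality requires Σ ≤ 1; here Σ = 0.8125 ≤ 1, so such a prefix code exists.

0.8125; yes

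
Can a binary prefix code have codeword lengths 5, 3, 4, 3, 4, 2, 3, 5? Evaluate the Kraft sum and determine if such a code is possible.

0.8125; yes

With common denominator 2^5 = 32: Σ 2^(−ℓᵢ) = 1/32 + 4/32 + 2/32 + 4/32 + 2/32 + 8/32 + 4/32 + 1/32 = 26/32 = 0.8125.
Kraft's inequality requires Σ ≤ 1; here Σ = 0.8125 ≤ 1, so such a prefix code exists.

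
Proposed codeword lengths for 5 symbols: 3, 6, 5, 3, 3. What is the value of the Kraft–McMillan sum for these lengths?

With common denominator 2^6 = 64: Σ 2^(−ℓᵢ) = 8/64 + 1/64 + 2/64 + 8/64 + 8/64 = 27/64 = 0.421875.

0.421875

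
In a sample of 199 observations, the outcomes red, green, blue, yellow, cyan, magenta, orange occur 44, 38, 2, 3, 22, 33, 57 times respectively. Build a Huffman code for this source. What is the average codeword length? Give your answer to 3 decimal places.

2.462 bits/symbol

Probabilities are the counts divided by 199.
Repeatedly combine the two least-probable nodes; the expected code length is the sum of the merged weights.
merge 2/199 + 3/199 → 5/199
merge 5/199 + 22/199 → 27/199
merge 27/199 + 33/199 → 60/199
merge 38/199 + 44/199 → 82/199
merge 57/199 + 60/199 → 117/199
merge 82/199 + 117/199 → 1
L = 5/199 + 27/199 + 60/199 + 82/199 + 117/199 + 1 = 490/199 ≈ 2.462 bits/symbol.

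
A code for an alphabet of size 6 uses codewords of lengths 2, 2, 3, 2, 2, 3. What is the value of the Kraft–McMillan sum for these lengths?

With common denominator 2^3 = 8: Σ 2^(−ℓᵢ) = 2/8 + 2/8 + 1/8 + 2/8 + 2/8 + 1/8 = 10/8 = 1.25.

1.25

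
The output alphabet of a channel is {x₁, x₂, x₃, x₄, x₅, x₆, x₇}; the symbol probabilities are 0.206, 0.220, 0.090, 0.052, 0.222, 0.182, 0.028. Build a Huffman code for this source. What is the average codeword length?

Repeatedly combine the two least-probable nodes; the expected code length is the sum of the merged weights.
merge 7/250 + 13/250 → 2/25
merge 2/25 + 9/100 → 17/100
merge 17/100 + 91/500 → 44/125
merge 103/500 + 11/50 → 213/500
merge 111/500 + 44/125 → 287/500
merge 213/500 + 287/500 → 1
L = 2/25 + 17/100 + 44/125 + 213/500 + 287/500 + 1 = 1301/500 = 2.602 bits/symbol.

2.602 bits/symbol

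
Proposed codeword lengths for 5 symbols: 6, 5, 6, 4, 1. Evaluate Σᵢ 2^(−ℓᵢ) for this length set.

With common denominator 2^6 = 64: Σ 2^(−ℓᵢ) = 1/64 + 2/64 + 1/64 + 4/64 + 32/64 = 40/64 = 0.625.

0.625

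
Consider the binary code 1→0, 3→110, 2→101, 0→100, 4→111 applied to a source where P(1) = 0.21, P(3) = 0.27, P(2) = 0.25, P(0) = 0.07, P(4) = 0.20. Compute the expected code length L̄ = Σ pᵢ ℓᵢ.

L̄ = Σ pᵢ·ℓᵢ = 0.21·1 + 0.27·3 + 0.25·3 + 0.07·3 + 0.20·3 = 2.58 bits/symbol.

2.58 bits/symbol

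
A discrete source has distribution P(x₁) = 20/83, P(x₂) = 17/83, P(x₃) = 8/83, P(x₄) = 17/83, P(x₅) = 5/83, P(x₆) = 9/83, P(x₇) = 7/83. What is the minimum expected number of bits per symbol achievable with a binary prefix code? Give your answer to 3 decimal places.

2.699 bits/symbol

Repeatedly combine the two least-probable nodes; the expected code length is the sum of the merged weights.
merge 5/83 + 7/83 → 12/83
merge 8/83 + 9/83 → 17/83
merge 12/83 + 17/83 → 29/83
merge 17/83 + 17/83 → 34/83
merge 20/83 + 29/83 → 49/83
merge 34/83 + 49/83 → 1
L = 12/83 + 17/83 + 29/83 + 34/83 + 49/83 + 1 = 224/83 ≈ 2.699 bits/symbol.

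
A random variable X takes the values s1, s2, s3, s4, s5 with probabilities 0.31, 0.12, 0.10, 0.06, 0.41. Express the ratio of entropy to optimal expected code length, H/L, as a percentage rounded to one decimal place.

98.2%

Entropy H = −Σ p log₂ p ≈ 1.9940 bits.
Huffman merges: 3/50+1/10→4/25; 3/25+4/25→7/25; 7/25+31/100→59/100; 41/100+59/100→1. L = 203/100 ≈ 2.0300.
Efficiency = H/L = 1.9940/2.0300 = 98.2%.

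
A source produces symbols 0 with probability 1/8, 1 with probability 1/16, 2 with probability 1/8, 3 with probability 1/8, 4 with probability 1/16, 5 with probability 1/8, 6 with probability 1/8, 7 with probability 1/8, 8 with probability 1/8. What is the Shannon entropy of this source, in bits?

Each probability is a power of 1/2, so log₂(1/p) is an integer.
H = Σ p·log₂(1/p) = 1/8·3 + 1/16·4 + 1/8·3 + 1/8·3 + 1/16·4 + 1/8·3 + 1/8·3 + 1/8·3 + 1/8·3 = 3.125 bits.

3.125 bits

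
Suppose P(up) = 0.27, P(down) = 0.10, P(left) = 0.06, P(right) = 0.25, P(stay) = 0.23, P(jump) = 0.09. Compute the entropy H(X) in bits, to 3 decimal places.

2.386 bits

H = −Σ pᵢ log₂ pᵢ.
−0.27·log₂(0.27) = 0.5100
−0.10·log₂(0.10) = 0.3322
−0.06·log₂(0.06) = 0.2435
−0.25·log₂(0.25) = 0.5000
−0.23·log₂(0.23) = 0.4877
−0.09·log₂(0.09) = 0.3127
Sum ≈ 2.3861 → 2.386 bits.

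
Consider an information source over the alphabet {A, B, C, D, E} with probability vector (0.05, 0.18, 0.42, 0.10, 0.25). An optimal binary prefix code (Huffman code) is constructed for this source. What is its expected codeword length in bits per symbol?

2.06 bits/symbol

Repeatedly combine the two least-probable nodes; the expected code length is the sum of the merged weights.
merge 1/20 + 1/10 → 3/20
merge 3/20 + 9/50 → 33/100
merge 1/4 + 33/100 → 29/50
merge 21/50 + 29/50 → 1
L = 3/20 + 33/100 + 29/50 + 1 = 103/50 = 2.06 bits/symbol.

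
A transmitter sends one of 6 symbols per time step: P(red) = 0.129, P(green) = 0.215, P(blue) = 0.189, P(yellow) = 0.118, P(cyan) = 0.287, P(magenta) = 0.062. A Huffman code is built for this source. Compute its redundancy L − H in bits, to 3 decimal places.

0.047 bits

Entropy H = −Σ p log₂ p ≈ 2.4416 bits.
Huffman merges: 31/500+59/500→9/50; 129/1000+9/50→309/1000; 189/1000+43/200→101/250; 287/1000+309/1000→149/250; 101/250+149/250→1. L = 2489/1000 ≈ 2.4890.
L − H = 2.4890 − 2.4416 = 0.047 bits.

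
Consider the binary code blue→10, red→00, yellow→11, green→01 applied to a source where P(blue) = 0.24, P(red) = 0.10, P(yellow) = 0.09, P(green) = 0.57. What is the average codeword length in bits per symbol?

L̄ = Σ pᵢ·ℓᵢ = 0.24·2 + 0.10·2 + 0.09·2 + 0.57·2 = 2 bits/symbol.

2 bits/symbol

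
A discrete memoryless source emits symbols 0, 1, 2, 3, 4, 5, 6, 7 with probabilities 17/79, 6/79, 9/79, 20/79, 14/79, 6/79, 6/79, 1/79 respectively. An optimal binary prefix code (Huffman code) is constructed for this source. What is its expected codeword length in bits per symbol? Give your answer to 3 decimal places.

Repeatedly combine the two least-probable nodes; the expected code length is the sum of the merged weights.
merge 1/79 + 6/79 → 7/79
merge 6/79 + 6/79 → 12/79
merge 7/79 + 9/79 → 16/79
merge 12/79 + 14/79 → 26/79
merge 16/79 + 17/79 → 33/79
merge 20/79 + 26/79 → 46/79
merge 33/79 + 46/79 → 1
L = 7/79 + 12/79 + 16/79 + 26/79 + 33/79 + 46/79 + 1 = 219/79 ≈ 2.772 bits/symbol.

2.772 bits/symbol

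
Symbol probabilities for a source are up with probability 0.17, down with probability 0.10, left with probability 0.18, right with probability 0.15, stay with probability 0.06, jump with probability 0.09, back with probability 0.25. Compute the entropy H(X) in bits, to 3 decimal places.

2.679 bits

H = −Σ pᵢ log₂ pᵢ.
−0.17·log₂(0.17) = 0.4346
−0.10·log₂(0.10) = 0.3322
−0.18·log₂(0.18) = 0.4453
−0.15·log₂(0.15) = 0.4105
−0.06·log₂(0.06) = 0.2435
−0.09·log₂(0.09) = 0.3127
−0.25·log₂(0.25) = 0.5000
Sum ≈ 2.6788 → 2.679 bits.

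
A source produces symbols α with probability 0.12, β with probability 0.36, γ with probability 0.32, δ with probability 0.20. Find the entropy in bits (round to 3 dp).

1.888 bits

H = −Σ pᵢ log₂ pᵢ.
−0.12·log₂(0.12) = 0.3671
−0.36·log₂(0.36) = 0.5306
−0.32·log₂(0.32) = 0.5260
−0.20·log₂(0.20) = 0.4644
Sum ≈ 1.8881 → 1.888 bits.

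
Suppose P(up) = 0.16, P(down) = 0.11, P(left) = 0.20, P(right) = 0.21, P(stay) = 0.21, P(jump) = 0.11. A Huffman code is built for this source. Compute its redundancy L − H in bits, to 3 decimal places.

Entropy H = −Σ p log₂ p ≈ 2.5336 bits.
Huffman merges: 11/100+11/100→11/50; 4/25+1/5→9/25; 21/100+21/100→21/50; 11/50+9/25→29/50; 21/50+29/50→1. L = 129/50 ≈ 2.5800.
L − H = 2.5800 − 2.5336 = 0.046 bits.

0.046 bits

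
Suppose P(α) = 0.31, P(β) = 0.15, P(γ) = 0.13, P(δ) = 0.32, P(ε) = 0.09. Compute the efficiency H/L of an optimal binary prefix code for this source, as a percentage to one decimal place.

97.1%

Entropy H = −Σ p log₂ p ≈ 2.1557 bits.
Huffman merges: 9/100+13/100→11/50; 3/20+11/50→37/100; 31/100+8/25→63/100; 37/100+63/100→1. L = 111/50 ≈ 2.2200.
Efficiency = H/L = 2.1557/2.2200 = 97.1%.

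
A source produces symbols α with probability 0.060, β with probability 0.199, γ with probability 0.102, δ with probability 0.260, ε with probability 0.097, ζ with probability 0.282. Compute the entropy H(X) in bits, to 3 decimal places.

2.390 bits

H = −Σ pᵢ log₂ pᵢ.
−0.060·log₂(0.060) = 0.2435
−0.199·log₂(0.199) = 0.4635
−0.102·log₂(0.102) = 0.3359
−0.260·log₂(0.260) = 0.5053
−0.097·log₂(0.097) = 0.3265
−0.282·log₂(0.282) = 0.5150
Sum ≈ 2.3897 → 2.390 bits.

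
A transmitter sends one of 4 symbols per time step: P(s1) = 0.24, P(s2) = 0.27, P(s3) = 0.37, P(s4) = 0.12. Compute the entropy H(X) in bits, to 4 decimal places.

1.9020 bits

H = −Σ pᵢ log₂ pᵢ.
−0.24·log₂(0.24) = 0.4941
−0.27·log₂(0.27) = 0.5100
−0.37·log₂(0.37) = 0.5307
−0.12·log₂(0.12) = 0.3671
Sum ≈ 1.9020 → 1.9020 bits.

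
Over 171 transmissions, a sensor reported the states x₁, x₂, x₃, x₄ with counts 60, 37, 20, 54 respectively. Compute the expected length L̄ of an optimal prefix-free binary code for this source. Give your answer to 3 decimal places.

1.982 bits/symbol

Probabilities are the counts divided by 171.
Repeatedly combine the two least-probable nodes; the expected code length is the sum of the merged weights.
merge 20/171 + 37/171 → 1/3
merge 6/19 + 1/3 → 37/57
merge 20/57 + 37/57 → 1
L = 1/3 + 37/57 + 1 = 113/57 ≈ 1.982 bits/symbol.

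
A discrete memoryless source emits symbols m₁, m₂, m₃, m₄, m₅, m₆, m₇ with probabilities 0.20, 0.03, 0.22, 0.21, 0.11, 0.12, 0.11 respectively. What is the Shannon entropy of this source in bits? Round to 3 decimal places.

2.637 bits

H = −Σ pᵢ log₂ pᵢ.
−0.20·log₂(0.20) = 0.4644
−0.03·log₂(0.03) = 0.1518
−0.22·log₂(0.22) = 0.4806
−0.21·log₂(0.21) = 0.4728
−0.11·log₂(0.11) = 0.3503
−0.12·log₂(0.12) = 0.3671
−0.11·log₂(0.11) = 0.3503
Sum ≈ 2.6372 → 2.637 bits.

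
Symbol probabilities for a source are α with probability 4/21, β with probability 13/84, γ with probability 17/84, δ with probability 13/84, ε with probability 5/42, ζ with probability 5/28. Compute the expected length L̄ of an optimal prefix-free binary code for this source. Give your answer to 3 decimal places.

Repeatedly combine the two least-probable nodes; the expected code length is the sum of the merged weights.
merge 5/42 + 13/84 → 23/84
merge 13/84 + 5/28 → 1/3
merge 4/21 + 17/84 → 11/28
merge 23/84 + 1/3 → 17/28
merge 11/28 + 17/28 → 1
L = 23/84 + 1/3 + 11/28 + 17/28 + 1 = 73/28 ≈ 2.607 bits/symbol.

2.607 bits/symbol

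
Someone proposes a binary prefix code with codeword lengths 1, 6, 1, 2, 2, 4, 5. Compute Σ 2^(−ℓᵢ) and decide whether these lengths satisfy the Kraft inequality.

1.609375; no

With common denominator 2^6 = 64: Σ 2^(−ℓᵢ) = 32/64 + 1/64 + 32/64 + 16/64 + 16/64 + 4/64 + 2/64 = 103/64 = 1.609375.
Kraft's inequality requires Σ ≤ 1; here Σ = 1.609375 > 1, so no such prefix code exists.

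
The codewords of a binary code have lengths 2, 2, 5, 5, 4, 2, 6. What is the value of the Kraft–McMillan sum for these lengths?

With common denominator 2^6 = 64: Σ 2^(−ℓᵢ) = 16/64 + 16/64 + 2/64 + 2/64 + 4/64 + 16/64 + 1/64 = 57/64 = 0.890625.

0.890625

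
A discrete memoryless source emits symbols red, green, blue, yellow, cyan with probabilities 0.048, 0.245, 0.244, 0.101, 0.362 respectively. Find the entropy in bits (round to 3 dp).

2.069 bits

H = −Σ pᵢ log₂ pᵢ.
−0.048·log₂(0.048) = 0.2103
−0.245·log₂(0.245) = 0.4971
−0.244·log₂(0.244) = 0.4966
−0.101·log₂(0.101) = 0.3341
−0.362·log₂(0.362) = 0.5307
Sum ≈ 2.0687 → 2.069 bits.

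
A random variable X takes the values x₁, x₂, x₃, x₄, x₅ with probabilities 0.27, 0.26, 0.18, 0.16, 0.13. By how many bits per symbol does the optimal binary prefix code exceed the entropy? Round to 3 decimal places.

Entropy H = −Σ p log₂ p ≈ 2.2663 bits.
Huffman merges: 13/100+4/25→29/100; 9/50+13/50→11/25; 27/100+29/100→14/25; 11/25+14/25→1. L = 229/100 ≈ 2.2900.
L − H = 2.2900 − 2.2663 = 0.024 bits.

0.024 bits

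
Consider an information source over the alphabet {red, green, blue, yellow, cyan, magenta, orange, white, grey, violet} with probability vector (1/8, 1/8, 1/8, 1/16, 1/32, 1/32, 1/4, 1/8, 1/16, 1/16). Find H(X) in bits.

3.0625 bits

Each probability is a power of 1/2, so log₂(1/p) is an integer.
H = Σ p·log₂(1/p) = 1/8·3 + 1/8·3 + 1/8·3 + 1/16·4 + 1/32·5 + 1/32·5 + 1/4·2 + 1/8·3 + 1/16·4 + 1/16·4 = 3.0625 bits.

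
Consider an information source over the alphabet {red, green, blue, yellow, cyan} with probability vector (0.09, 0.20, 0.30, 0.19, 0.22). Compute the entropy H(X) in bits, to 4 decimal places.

2.2339 bits

H = −Σ pᵢ log₂ pᵢ.
−0.09·log₂(0.09) = 0.3127
−0.20·log₂(0.20) = 0.4644
−0.30·log₂(0.30) = 0.5211
−0.19·log₂(0.19) = 0.4552
−0.22·log₂(0.22) = 0.4806
Sum ≈ 2.2339 → 2.2339 bits.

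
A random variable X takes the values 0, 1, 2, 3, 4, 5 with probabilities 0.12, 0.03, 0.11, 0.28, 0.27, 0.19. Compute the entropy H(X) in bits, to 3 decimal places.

2.349 bits

H = −Σ pᵢ log₂ pᵢ.
−0.12·log₂(0.12) = 0.3671
−0.03·log₂(0.03) = 0.1518
−0.11·log₂(0.11) = 0.3503
−0.28·log₂(0.28) = 0.5142
−0.27·log₂(0.27) = 0.5100
−0.19·log₂(0.19) = 0.4552
Sum ≈ 2.3486 → 2.349 bits.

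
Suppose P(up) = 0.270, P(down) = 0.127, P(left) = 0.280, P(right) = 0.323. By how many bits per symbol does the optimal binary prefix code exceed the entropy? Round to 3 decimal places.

0.071 bits

Entropy H = −Σ p log₂ p ≈ 1.9290 bits.
Huffman merges: 127/1000+27/100→397/1000; 7/25+323/1000→603/1000; 397/1000+603/1000→1. L = 2 ≈ 2.0000.
L − H = 2.0000 − 1.9290 = 0.071 bits.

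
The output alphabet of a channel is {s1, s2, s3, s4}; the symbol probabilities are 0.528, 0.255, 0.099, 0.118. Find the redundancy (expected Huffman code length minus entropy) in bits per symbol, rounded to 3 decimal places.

0.006 bits

Entropy H = −Σ p log₂ p ≈ 1.6833 bits.
Huffman merges: 99/1000+59/500→217/1000; 217/1000+51/200→59/125; 59/125+66/125→1. L = 1689/1000 ≈ 1.6890.
L − H = 1.6890 − 1.6833 = 0.006 bits.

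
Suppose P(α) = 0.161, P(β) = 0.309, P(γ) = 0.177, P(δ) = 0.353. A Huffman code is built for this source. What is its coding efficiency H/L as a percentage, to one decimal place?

Entropy H = −Σ p log₂ p ≈ 1.9202 bits.
Huffman merges: 161/1000+177/1000→169/500; 309/1000+169/500→647/1000; 353/1000+647/1000→1. L = 397/200 ≈ 1.9850.
Efficiency = H/L = 1.9202/1.9850 = 96.7%.

96.7%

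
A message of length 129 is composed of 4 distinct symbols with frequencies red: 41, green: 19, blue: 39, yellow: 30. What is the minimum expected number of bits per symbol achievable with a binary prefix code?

2 bits/symbol

Probabilities are the counts divided by 129.
Repeatedly combine the two least-probable nodes; the expected code length is the sum of the merged weights.
merge 19/129 + 10/43 → 49/129
merge 13/43 + 41/129 → 80/129
merge 49/129 + 80/129 → 1
L = 49/129 + 80/129 + 1 = 2 bits/symbol.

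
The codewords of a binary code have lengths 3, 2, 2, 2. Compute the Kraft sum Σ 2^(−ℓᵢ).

With common denominator 2^3 = 8: Σ 2^(−ℓᵢ) = 1/8 + 2/8 + 2/8 + 2/8 = 7/8 = 0.875.

0.875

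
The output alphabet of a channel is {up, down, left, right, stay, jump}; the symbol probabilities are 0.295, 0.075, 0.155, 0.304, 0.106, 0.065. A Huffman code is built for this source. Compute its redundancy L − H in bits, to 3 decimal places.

Entropy H = −Σ p log₂ p ≈ 2.3385 bits.
Huffman merges: 13/200+3/40→7/50; 53/500+7/50→123/500; 31/200+123/500→401/1000; 59/200+38/125→599/1000; 401/1000+599/1000→1. L = 1193/500 ≈ 2.3860.
L − H = 2.3860 − 2.3385 = 0.048 bits.

0.048 bits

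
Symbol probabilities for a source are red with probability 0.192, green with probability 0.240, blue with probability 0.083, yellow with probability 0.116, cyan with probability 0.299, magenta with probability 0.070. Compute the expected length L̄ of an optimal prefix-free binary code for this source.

Repeatedly combine the two least-probable nodes; the expected code length is the sum of the merged weights.
merge 7/100 + 83/1000 → 153/1000
merge 29/250 + 153/1000 → 269/1000
merge 24/125 + 6/25 → 54/125
merge 269/1000 + 299/1000 → 71/125
merge 54/125 + 71/125 → 1
L = 153/1000 + 269/1000 + 54/125 + 71/125 + 1 = 1211/500 = 2.422 bits/symbol.

2.422 bits/symbol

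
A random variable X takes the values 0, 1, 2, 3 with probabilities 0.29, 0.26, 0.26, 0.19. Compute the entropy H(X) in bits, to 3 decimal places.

H = −Σ pᵢ log₂ pᵢ.
−0.29·log₂(0.29) = 0.5179
−0.26·log₂(0.26) = 0.5053
−0.26·log₂(0.26) = 0.5053
−0.19·log₂(0.19) = 0.4552
Sum ≈ 1.9837 → 1.984 bits.

1.984 bits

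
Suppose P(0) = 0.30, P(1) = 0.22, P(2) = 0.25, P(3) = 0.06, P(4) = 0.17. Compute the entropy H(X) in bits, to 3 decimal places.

H = −Σ pᵢ log₂ pᵢ.
−0.30·log₂(0.30) = 0.5211
−0.22·log₂(0.22) = 0.4806
−0.25·log₂(0.25) = 0.5000
−0.06·log₂(0.06) = 0.2435
−0.17·log₂(0.17) = 0.4346
Sum ≈ 2.1798 → 2.180 bits.

2.180 bits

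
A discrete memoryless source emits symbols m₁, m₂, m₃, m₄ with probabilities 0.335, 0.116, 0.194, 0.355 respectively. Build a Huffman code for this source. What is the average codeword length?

1.955 bits/symbol

Repeatedly combine the two least-probable nodes; the expected code length is the sum of the merged weights.
merge 29/250 + 97/500 → 31/100
merge 31/100 + 67/200 → 129/200
merge 71/200 + 129/200 → 1
L = 31/100 + 129/200 + 1 = 391/200 = 1.955 bits/symbol.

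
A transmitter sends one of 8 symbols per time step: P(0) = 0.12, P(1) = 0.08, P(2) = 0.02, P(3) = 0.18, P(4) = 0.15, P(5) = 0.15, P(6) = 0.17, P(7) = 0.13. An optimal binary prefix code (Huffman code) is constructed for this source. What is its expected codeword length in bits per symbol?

Repeatedly combine the two least-probable nodes; the expected code length is the sum of the merged weights.
merge 1/50 + 2/25 → 1/10
merge 1/10 + 3/25 → 11/50
merge 13/100 + 3/20 → 7/25
merge 3/20 + 17/100 → 8/25
merge 9/50 + 11/50 → 2/5
merge 7/25 + 8/25 → 3/5
merge 2/5 + 3/5 → 1
L = 1/10 + 11/50 + 7/25 + 8/25 + 2/5 + 3/5 + 1 = 73/25 = 2.92 bits/symbol.

2.92 bits/symbol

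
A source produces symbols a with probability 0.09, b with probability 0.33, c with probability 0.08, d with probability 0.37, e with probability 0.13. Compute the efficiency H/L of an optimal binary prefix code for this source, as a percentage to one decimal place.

97.4%

Entropy H = −Σ p log₂ p ≈ 2.0454 bits.
Huffman merges: 2/25+9/100→17/100; 13/100+17/100→3/10; 3/10+33/100→63/100; 37/100+63/100→1. L = 21/10 ≈ 2.1000.
Efficiency = H/L = 2.0454/2.1000 = 97.4%.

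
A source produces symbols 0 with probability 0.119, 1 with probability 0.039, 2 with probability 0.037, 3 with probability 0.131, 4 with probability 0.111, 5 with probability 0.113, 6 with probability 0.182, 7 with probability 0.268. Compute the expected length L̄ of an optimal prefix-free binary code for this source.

Repeatedly combine the two least-probable nodes; the expected code length is the sum of the merged weights.
merge 37/1000 + 39/1000 → 19/250
merge 19/250 + 111/1000 → 187/1000
merge 113/1000 + 119/1000 → 29/125
merge 131/1000 + 91/500 → 313/1000
merge 187/1000 + 29/125 → 419/1000
merge 67/250 + 313/1000 → 581/1000
merge 419/1000 + 581/1000 → 1
L = 19/250 + 187/1000 + 29/125 + 313/1000 + 419/1000 + 581/1000 + 1 = 351/125 = 2.808 bits/symbol.

2.808 bits/symbol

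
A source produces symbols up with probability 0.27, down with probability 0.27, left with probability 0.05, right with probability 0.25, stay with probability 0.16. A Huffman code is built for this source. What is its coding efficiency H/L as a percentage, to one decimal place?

Entropy H = −Σ p log₂ p ≈ 2.1592 bits.
Huffman merges: 1/20+4/25→21/100; 21/100+1/4→23/50; 27/100+27/100→27/50; 23/50+27/50→1. L = 221/100 ≈ 2.2100.
Efficiency = H/L = 2.1592/2.2100 = 97.7%.

97.7%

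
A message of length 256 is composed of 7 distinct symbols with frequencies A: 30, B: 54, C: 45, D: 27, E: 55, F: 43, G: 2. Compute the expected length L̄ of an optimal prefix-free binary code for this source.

2.6875 bits/symbol

Probabilities are the counts divided by 256.
Repeatedly combine the two least-probable nodes; the expected code length is the sum of the merged weights.
merge 1/128 + 27/256 → 29/256
merge 29/256 + 15/128 → 59/256
merge 43/256 + 45/256 → 11/32
merge 27/128 + 55/256 → 109/256
merge 59/256 + 11/32 → 147/256
merge 109/256 + 147/256 → 1
L = 29/256 + 59/256 + 11/32 + 109/256 + 147/256 + 1 = 43/16 = 2.6875 bits/symbol.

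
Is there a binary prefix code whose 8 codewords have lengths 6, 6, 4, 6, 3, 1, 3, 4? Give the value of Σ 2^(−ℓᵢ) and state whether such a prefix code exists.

With common denominator 2^6 = 64: Σ 2^(−ℓᵢ) = 1/64 + 1/64 + 4/64 + 1/64 + 8/64 + 32/64 + 8/64 + 4/64 = 59/64 = 0.921875.
Kraft's inequality requires Σ ≤ 1; here Σ = 0.921875 ≤ 1, so such a prefix code exists.

0.921875; yes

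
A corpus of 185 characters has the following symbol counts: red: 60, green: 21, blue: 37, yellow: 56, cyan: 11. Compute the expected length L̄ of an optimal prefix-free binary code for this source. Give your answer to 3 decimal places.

Probabilities are the counts divided by 185.
Repeatedly combine the two least-probable nodes; the expected code length is the sum of the merged weights.
merge 11/185 + 21/185 → 32/185
merge 32/185 + 1/5 → 69/185
merge 56/185 + 12/37 → 116/185
merge 69/185 + 116/185 → 1
L = 32/185 + 69/185 + 116/185 + 1 = 402/185 ≈ 2.173 bits/symbol.

2.173 bits/symbol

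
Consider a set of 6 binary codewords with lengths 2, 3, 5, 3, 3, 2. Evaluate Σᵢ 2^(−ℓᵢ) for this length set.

0.90625

With common denominator 2^5 = 32: Σ 2^(−ℓᵢ) = 8/32 + 4/32 + 1/32 + 4/32 + 4/32 + 8/32 = 29/32 = 0.90625.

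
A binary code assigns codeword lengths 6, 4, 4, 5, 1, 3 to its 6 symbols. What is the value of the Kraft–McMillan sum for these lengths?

With common denominator 2^6 = 64: Σ 2^(−ℓᵢ) = 1/64 + 4/64 + 4/64 + 2/64 + 32/64 + 8/64 = 51/64 = 0.796875.

0.796875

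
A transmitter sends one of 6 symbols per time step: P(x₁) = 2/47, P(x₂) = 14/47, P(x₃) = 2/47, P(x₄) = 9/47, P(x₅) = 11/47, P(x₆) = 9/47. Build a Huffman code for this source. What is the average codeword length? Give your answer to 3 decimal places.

Repeatedly combine the two least-probable nodes; the expected code length is the sum of the merged weights.
merge 2/47 + 2/47 → 4/47
merge 4/47 + 9/47 → 13/47
merge 9/47 + 11/47 → 20/47
merge 13/47 + 14/47 → 27/47
merge 20/47 + 27/47 → 1
L = 4/47 + 13/47 + 20/47 + 27/47 + 1 = 111/47 ≈ 2.362 bits/symbol.

2.362 bits/symbol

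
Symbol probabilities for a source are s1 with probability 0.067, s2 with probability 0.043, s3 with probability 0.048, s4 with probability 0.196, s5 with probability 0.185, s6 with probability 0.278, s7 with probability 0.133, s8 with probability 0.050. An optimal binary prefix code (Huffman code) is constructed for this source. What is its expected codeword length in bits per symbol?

Repeatedly combine the two least-probable nodes; the expected code length is the sum of the merged weights.
merge 43/1000 + 6/125 → 91/1000
merge 1/20 + 67/1000 → 117/1000
merge 91/1000 + 117/1000 → 26/125
merge 133/1000 + 37/200 → 159/500
merge 49/250 + 26/125 → 101/250
merge 139/500 + 159/500 → 149/250
merge 101/250 + 149/250 → 1
L = 91/1000 + 117/1000 + 26/125 + 159/500 + 101/250 + 149/250 + 1 = 1367/500 = 2.734 bits/symbol.

2.734 bits/symbol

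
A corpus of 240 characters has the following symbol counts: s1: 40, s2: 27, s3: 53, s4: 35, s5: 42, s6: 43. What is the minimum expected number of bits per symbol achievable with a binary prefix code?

Probabilities are the counts divided by 240.
Repeatedly combine the two least-probable nodes; the expected code length is the sum of the merged weights.
merge 9/80 + 7/48 → 31/120
merge 1/6 + 7/40 → 41/120
merge 43/240 + 53/240 → 2/5
merge 31/120 + 41/120 → 3/5
merge 2/5 + 3/5 → 1
L = 31/120 + 41/120 + 2/5 + 3/5 + 1 = 13/5 = 2.6 bits/symbol.

2.6 bits/symbol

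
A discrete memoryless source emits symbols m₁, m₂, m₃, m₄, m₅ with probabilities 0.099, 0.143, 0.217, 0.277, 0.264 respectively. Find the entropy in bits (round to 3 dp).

2.230 bits

H = −Σ pᵢ log₂ pᵢ.
−0.099·log₂(0.099) = 0.3303
−0.143·log₂(0.143) = 0.4012
−0.217·log₂(0.217) = 0.4783
−0.277·log₂(0.277) = 0.5130
−0.264·log₂(0.264) = 0.5072
Sum ≈ 2.2301 → 2.230 bits.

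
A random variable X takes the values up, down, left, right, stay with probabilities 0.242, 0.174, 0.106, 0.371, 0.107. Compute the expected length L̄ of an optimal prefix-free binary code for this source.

2.213 bits/symbol

Repeatedly combine the two least-probable nodes; the expected code length is the sum of the merged weights.
merge 53/500 + 107/1000 → 213/1000
merge 87/500 + 213/1000 → 387/1000
merge 121/500 + 371/1000 → 613/1000
merge 387/1000 + 613/1000 → 1
L = 213/1000 + 387/1000 + 613/1000 + 1 = 2213/1000 = 2.213 bits/symbol.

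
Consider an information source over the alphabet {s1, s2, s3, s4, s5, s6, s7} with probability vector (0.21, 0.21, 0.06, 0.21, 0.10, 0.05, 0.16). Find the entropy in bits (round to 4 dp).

H = −Σ pᵢ log₂ pᵢ.
−0.21·log₂(0.21) = 0.4728
−0.21·log₂(0.21) = 0.4728
−0.06·log₂(0.06) = 0.2435
−0.21·log₂(0.21) = 0.4728
−0.10·log₂(0.10) = 0.3322
−0.05·log₂(0.05) = 0.2161
−0.16·log₂(0.16) = 0.4230
Sum ≈ 2.6333 → 2.6333 bits.

2.6333 bits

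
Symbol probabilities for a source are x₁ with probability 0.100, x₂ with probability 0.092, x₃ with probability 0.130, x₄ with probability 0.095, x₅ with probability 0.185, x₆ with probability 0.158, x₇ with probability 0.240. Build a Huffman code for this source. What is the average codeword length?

Repeatedly combine the two least-probable nodes; the expected code length is the sum of the merged weights.
merge 23/250 + 19/200 → 187/1000
merge 1/10 + 13/100 → 23/100
merge 79/500 + 37/200 → 343/1000
merge 187/1000 + 23/100 → 417/1000
merge 6/25 + 343/1000 → 583/1000
merge 417/1000 + 583/1000 → 1
L = 187/1000 + 23/100 + 343/1000 + 417/1000 + 583/1000 + 1 = 69/25 = 2.76 bits/symbol.

2.76 bits/symbol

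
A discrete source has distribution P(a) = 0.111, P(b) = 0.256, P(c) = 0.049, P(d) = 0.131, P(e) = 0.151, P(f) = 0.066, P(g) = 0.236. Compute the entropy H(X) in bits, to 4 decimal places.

H = −Σ pᵢ log₂ pᵢ.
−0.111·log₂(0.111) = 0.3520
−0.256·log₂(0.256) = 0.5032
−0.049·log₂(0.049) = 0.2132
−0.131·log₂(0.131) = 0.3841
−0.151·log₂(0.151) = 0.4118
−0.066·log₂(0.066) = 0.2588
−0.236·log₂(0.236) = 0.4916
Sum ≈ 2.6149 → 2.6149 bits.

2.6149 bits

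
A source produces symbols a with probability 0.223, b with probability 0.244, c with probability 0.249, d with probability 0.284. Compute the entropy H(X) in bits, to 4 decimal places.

H = −Σ pᵢ log₂ pᵢ.
−0.223·log₂(0.223) = 0.4828
−0.244·log₂(0.244) = 0.4966
−0.249·log₂(0.249) = 0.4994
−0.284·log₂(0.284) = 0.5158
Sum ≈ 1.9945 → 1.9945 bits.

1.9945 bits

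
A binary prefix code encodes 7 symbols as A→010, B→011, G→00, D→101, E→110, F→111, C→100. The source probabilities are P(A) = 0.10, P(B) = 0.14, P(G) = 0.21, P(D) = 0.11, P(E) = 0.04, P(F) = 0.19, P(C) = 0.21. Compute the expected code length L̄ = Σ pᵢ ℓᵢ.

2.79 bits/symbol

L̄ = Σ pᵢ·ℓᵢ = 0.10·3 + 0.14·3 + 0.21·2 + 0.11·3 + 0.04·3 + 0.19·3 + 0.21·3 = 2.79 bits/symbol.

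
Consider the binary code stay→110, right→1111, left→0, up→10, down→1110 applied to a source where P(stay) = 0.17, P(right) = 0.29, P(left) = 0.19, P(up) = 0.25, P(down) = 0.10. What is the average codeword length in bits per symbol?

L̄ = Σ pᵢ·ℓᵢ = 0.17·3 + 0.29·4 + 0.19·1 + 0.25·2 + 0.10·4 = 2.76 bits/symbol.

2.76 bits/symbol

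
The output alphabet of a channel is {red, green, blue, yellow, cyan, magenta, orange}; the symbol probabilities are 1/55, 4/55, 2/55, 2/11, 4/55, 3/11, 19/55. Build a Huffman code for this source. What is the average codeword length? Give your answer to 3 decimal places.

2.382 bits/symbol

Repeatedly combine the two least-probable nodes; the expected code length is the sum of the merged weights.
merge 1/55 + 2/55 → 3/55
merge 3/55 + 4/55 → 7/55
merge 4/55 + 7/55 → 1/5
merge 2/11 + 1/5 → 21/55
merge 3/11 + 19/55 → 34/55
merge 21/55 + 34/55 → 1
L = 3/55 + 7/55 + 1/5 + 21/55 + 34/55 + 1 = 131/55 ≈ 2.382 bits/symbol.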